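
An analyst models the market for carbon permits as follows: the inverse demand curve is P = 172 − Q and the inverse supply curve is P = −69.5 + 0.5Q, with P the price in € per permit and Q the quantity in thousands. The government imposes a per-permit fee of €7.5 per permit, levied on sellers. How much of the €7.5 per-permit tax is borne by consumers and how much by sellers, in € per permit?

Inverting to Q(P) form: Qd = 172 − P; Qs = 2P + 139.
Before the tax: set 172 − P = 2P + 139 → P* = €11, Q* = 161.
With the tax collected from sellers, supply shifts: Qs = 2(P − 7.5) + 139.
New equilibrium: consumers pay €16, sellers receive €8.5, Q = 156. (Wedge: Pb − Ps = 7.5.)
Burden on consumers: €5; on sellers: €2.5. (They sum to €7.5.)
The less price-elastic side of the market bears the larger share of a per-unit tax.

Consumers bear €5 per permit; sellers bear €2.5 per permit.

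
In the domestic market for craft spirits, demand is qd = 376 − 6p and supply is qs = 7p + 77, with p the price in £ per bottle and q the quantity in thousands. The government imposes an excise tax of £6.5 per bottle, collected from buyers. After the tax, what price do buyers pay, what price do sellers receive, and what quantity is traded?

Before the tax: set 376 − 6p = 7p + 77 → p* = £23, q* = 238.
With the tax collected from buyers, demand (in seller-price terms) shifts: qd = 376 − 6(p + 6.5).
New equilibrium: buyers pay £26.5, sellers receive £20, q = 217. (Wedge: pb − ps = 6.5.)
The less price-elastic side of the market bears the larger share of a per-unit tax.

Buyers pay £26.5; sellers receive £20; quantity = 217.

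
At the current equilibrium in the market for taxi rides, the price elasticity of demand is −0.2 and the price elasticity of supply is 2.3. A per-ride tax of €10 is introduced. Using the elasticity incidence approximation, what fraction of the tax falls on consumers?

Consumers' share ≈ 0.92.

Incidence ratio: consumers' share ≈ εs / (εs + |εd|) = 2.3 / (2.3 + 0.2) = 0.92.
Supply is the more elastic side, so consumers bear the larger share.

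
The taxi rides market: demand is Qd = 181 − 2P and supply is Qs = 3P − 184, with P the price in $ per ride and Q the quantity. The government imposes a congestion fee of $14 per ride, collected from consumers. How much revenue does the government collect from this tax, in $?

Tax revenue = $254.8.

Before the tax: set 181 − 2P = 3P − 184 → P* = $73, Q* = 35.
With the tax collected from consumers, demand (in seller-price terms) shifts: Qd = 181 − 2(P + 14).
New equilibrium: consumers pay $81.4, producers receive $67.4, Q = 18.2. (Wedge: Pb − Ps = 14.)
Revenue = t · Q = 14 · 18.2 = $254.8.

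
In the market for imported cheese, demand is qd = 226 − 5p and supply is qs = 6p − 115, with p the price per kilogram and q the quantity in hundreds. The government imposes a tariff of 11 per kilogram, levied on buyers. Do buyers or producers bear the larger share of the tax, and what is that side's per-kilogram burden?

Before the tax: set 226 − 5p = 6p − 115 → p* = 31, q* = 71.
With the tax collected from buyers, demand (in seller-price terms) shifts: qd = 226 − 5(p + 11).
New equilibrium: buyers pay 37, producers receive 26, q = 41. (Wedge: pb − ps = 11.)
Per-kilogram burden: buyers 6, producers 5.
Buyers take the larger share because demand is less price-elastic here (demand slope 5 vs supply slope 6).

Buyers bear the larger share: 6 per kilogram.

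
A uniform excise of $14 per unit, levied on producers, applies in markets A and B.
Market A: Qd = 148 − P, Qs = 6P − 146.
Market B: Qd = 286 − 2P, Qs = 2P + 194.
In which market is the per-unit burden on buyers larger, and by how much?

Market A, by $5.

Market A: pre-tax P* = $42, Q* = 106; post-tax Q = 94; per-unit burden on buyers = $12.
Market B: pre-tax P* = $23, Q* = 240; post-tax Q = 226; per-unit burden on buyers = $7.
Difference: $12 vs $7 → market A is larger by $5.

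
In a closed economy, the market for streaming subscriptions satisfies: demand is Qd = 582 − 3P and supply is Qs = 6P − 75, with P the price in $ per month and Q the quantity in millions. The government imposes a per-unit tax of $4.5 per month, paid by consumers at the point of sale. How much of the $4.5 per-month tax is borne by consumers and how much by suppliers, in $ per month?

Without the tax, 582 − 3P = 6P − 75 gives 9P = 657, so P* = $73 and Q* = 363.
With the tax collected from consumers, demand (in seller-price terms) shifts: Qd = 582 − 3(P + 4.5).
Solving gives Q = 354 with consumers paying $76 and suppliers receiving $71.5 (the $4.5 wedge).
Burden on consumers: $3; on suppliers: $1.5. (They sum to $4.5.)
The less price-elastic side of the market bears the larger share of a per-unit tax.

Consumers bear $3 per month; suppliers bear $1.5 per month.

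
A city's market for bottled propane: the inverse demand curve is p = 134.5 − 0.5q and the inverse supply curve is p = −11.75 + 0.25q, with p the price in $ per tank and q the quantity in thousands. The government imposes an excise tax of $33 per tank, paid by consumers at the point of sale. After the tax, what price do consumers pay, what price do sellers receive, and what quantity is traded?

Consumers pay $59; sellers receive $26; quantity = 151.

Inverting to q(p) form: qd = 269 − 2p; qs = 4p + 47.
Before the tax: set 269 − 2p = 4p + 47 → p* = $37, q* = 195.
With the tax collected from consumers, demand (in seller-price terms) shifts: qd = 269 − 2(p + 33).
New equilibrium: consumers pay $59, sellers receive $26, q = 151. (Wedge: pb − ps = 33.)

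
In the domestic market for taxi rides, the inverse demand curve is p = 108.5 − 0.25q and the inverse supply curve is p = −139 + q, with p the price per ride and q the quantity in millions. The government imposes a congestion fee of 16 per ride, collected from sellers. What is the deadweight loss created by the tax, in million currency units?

Rewrite in direct form: qd = 434 − 4p and qs = p + 139.
Without the tax, 434 − 4p = p + 139 gives 5p = 295, so p* = 59 and q* = 198.
With the tax collected from sellers, supply shifts: qs = (p − 16) + 139.
Solving gives q = 185.2 with consumers paying 62.2 and sellers receiving 46.2 (the 16 wedge).
Quantity falls by |ΔQ| = |198 − 185.2| = 12.8.
DWL = ½ · t · |ΔQ| = ½ · 16 · 12.8 = 102.4.

Deadweight loss = 102.4 million.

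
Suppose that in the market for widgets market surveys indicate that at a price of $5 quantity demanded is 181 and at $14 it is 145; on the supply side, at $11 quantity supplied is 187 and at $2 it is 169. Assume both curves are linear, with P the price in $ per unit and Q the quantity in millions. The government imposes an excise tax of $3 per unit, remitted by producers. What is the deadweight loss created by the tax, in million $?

Demand slope: (145 − 181)/(14 − 5) = -4, so Qd = 201 − 4P.
Supply slope: (169 − 187)/(2 − 11) = 2, so Qs = 2P + 165.
Without the tax, 201 − 4P = 2P + 165 gives 6P = 36, so P* = $6 and Q* = 177.
With the tax collected from producers, supply shifts: Qs = 2(P − 3) + 165.
Solving gives Q = 173 with buyers paying $7 and producers receiving $4 (the $3 wedge).
Quantity falls by |ΔQ| = |177 − 173| = 4.
DWL = ½ · t · |ΔQ| = ½ · 3 · 4 = $6.

Deadweight loss = $6 million.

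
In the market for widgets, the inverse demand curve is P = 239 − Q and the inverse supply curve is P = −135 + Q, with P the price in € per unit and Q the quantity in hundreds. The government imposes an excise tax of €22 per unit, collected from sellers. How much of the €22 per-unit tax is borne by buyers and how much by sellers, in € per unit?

Buyers bear €11 per unit; sellers bear €11 per unit.

Inverting to Q(P) form: Qd = 239 − P; Qs = P + 135.
Without the tax, 239 − P = P + 135 gives 2P = 104, so P* = €52 and Q* = 187.
With the tax collected from sellers, supply shifts: Qs = (P − 22) + 135.
New equilibrium: buyers pay €63, sellers receive €41, Q = 176. (Wedge: Pb − Ps = 22.)
Burden on buyers: €11; on sellers: €11. (They sum to €22.)
The less price-elastic side of the market bears the larger share of a per-unit tax.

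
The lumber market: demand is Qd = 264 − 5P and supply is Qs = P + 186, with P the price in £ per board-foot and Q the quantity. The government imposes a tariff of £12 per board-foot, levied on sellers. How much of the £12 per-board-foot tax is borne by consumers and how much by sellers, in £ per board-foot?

Before the tax: set 264 − 5P = P + 186 → P* = £13, Q* = 199.
With the tax collected from sellers, supply shifts: Qs = (P − 12) + 186.
Solving gives Q = 189 with consumers paying £15 and sellers receiving £3 (the £12 wedge).
Burden on consumers: £2; on sellers: £10. (They sum to £12.)
The less price-elastic side of the market bears the larger share of a per-unit tax.

Consumers bear £2 per board-foot; sellers bear £10 per board-foot.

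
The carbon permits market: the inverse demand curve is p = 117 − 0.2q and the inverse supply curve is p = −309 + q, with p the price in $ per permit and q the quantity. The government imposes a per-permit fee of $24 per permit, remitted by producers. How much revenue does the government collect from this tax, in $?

Rewrite in direct form: qd = 585 − 5p and qs = p + 309.
Without the tax, 585 − 5p = p + 309 gives 6p = 276, so p* = $46 and q* = 355.
With the tax collected from producers, supply shifts: qs = (p − 24) + 309.
Solving gives q = 335 with consumers paying $50 and producers receiving $26 (the $24 wedge).
Revenue = t · Q = 24 · 335 = $8040.

Tax revenue = $8040.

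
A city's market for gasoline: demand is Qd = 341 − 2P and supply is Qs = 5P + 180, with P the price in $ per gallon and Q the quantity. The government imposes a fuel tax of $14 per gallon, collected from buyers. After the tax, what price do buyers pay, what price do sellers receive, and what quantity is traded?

Buyers pay $33; sellers receive $19; quantity = 275.

Before the tax: set 341 − 2P = 5P + 180 → P* = $23, Q* = 295.
With the tax collected from buyers, demand (in seller-price terms) shifts: Qd = 341 − 2(P + 14).
New equilibrium: buyers pay $33, sellers receive $19, Q = 275. (Wedge: Pb − Ps = 14.)
The less price-elastic side of the market bears the larger share of a per-unit tax.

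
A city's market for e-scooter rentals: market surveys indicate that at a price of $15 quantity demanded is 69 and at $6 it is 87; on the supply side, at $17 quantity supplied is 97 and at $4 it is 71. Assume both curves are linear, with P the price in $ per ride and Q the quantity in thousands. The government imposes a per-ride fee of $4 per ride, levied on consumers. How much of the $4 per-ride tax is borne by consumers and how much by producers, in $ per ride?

Demand slope: (87 − 69)/(6 − 15) = -2, so Qd = 99 − 2P.
Supply slope: (71 − 97)/(4 − 17) = 2, so Qs = 2P + 63.
Before the tax: set 99 − 2P = 2P + 63 → P* = $9, Q* = 81.
With the tax collected from consumers, demand (in seller-price terms) shifts: Qd = 99 − 2(P + 4).
Solving gives Q = 77 with consumers paying $11 and producers receiving $7 (the $4 wedge).
Burden on consumers: $2; on producers: $2. (They sum to $4.)

Consumers bear $2 per ride; producers bear $2 per ride.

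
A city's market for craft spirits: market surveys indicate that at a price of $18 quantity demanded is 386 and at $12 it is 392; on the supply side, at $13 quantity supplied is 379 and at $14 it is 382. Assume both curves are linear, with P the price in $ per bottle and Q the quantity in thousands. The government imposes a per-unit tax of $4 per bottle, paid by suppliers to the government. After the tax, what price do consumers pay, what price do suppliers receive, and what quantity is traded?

Demand slope: (392 − 386)/(12 − 18) = -1, so Qd = 404 − P.
Supply slope: (382 − 379)/(14 − 13) = 3, so Qs = 3P + 340.
Before the tax: set 404 − P = 3P + 340 → P* = $16, Q* = 388.
With the tax collected from suppliers, supply shifts: Qs = 3(P − 4) + 340.
Solving gives Q = 385 with consumers paying $19 and suppliers receiving $15 (the $4 wedge).
The less price-elastic side of the market bears the larger share of a per-unit tax.

Consumers pay $19; suppliers receive $15; quantity = 385.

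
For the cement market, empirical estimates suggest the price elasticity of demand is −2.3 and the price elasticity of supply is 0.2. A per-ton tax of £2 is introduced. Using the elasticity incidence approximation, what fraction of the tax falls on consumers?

Consumers' share ≈ 0.08.

Incidence ratio: consumers' share ≈ εs / (εs + |εd|) = 0.2 / (0.2 + 2.3) = 0.08.
Supply is the less elastic side, so consumers bear the smaller share.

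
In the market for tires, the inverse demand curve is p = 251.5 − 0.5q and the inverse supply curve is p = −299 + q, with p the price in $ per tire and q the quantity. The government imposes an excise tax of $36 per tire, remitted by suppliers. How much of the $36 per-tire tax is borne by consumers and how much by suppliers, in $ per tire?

Rewrite in direct form: qd = 503 − 2p and qs = p + 299.
Before the tax: set 503 − 2p = p + 299 → p* = $68, q* = 367.
With the tax collected from suppliers, supply shifts: qs = (p − 36) + 299.
New equilibrium: consumers pay $80, suppliers receive $44, q = 343. (Wedge: pb − ps = 36.)
Burden on consumers: $12; on suppliers: $24. (They sum to $36.)
The less price-elastic side of the market bears the larger share of a per-unit tax.

Consumers bear $12 per tire; suppliers bear $24 per tire.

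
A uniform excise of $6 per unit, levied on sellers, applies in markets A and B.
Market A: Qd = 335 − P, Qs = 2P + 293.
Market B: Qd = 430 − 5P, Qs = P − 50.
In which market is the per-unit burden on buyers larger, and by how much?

Market A, by $3.

Market A: pre-tax P* = $14, Q* = 321; post-tax Q = 317; per-unit burden on buyers = $4.
Market B: pre-tax P* = $80, Q* = 30; post-tax Q = 25; per-unit burden on buyers = $1.
Difference: $4 vs $1 → market A is larger by $3.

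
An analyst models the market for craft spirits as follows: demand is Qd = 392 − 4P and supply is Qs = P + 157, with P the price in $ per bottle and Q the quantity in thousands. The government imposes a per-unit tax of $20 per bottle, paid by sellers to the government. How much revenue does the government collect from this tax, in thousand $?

Tax revenue = $3760 thousand.

Before the tax: set 392 − 4P = P + 157 → P* = $47, Q* = 204.
With the tax collected from sellers, supply shifts: Qs = (P − 20) + 157.
New equilibrium: consumers pay $51, sellers receive $31, Q = 188. (Wedge: Pb − Ps = 20.)
Revenue = t · Q = 20 · 188 = $3760.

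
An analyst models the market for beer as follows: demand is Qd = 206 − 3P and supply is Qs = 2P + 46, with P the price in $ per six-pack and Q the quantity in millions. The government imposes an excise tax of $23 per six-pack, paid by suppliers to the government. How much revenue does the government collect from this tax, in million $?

Without the tax, 206 − 3P = 2P + 46 gives 5P = 160, so P* = $32 and Q* = 110.
With the tax collected from suppliers, supply shifts: Qs = 2(P − 23) + 46.
New equilibrium: consumers pay $41.2, suppliers receive $18.2, Q = 82.4. (Wedge: Pb − Ps = 23.)
Revenue = t · Q = 23 · 82.4 = $1895.2.

Tax revenue = $1895.2 million.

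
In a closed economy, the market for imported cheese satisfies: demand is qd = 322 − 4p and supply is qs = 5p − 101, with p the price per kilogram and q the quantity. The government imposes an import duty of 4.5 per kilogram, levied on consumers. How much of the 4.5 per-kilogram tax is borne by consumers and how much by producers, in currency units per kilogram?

Without the tax, 322 − 4p = 5p − 101 gives 9p = 423, so p* = 47 and q* = 134.
With the tax collected from consumers, demand (in seller-price terms) shifts: qd = 322 − 4(p + 4.5).
New equilibrium: consumers pay 49.5, producers receive 45, q = 124. (Wedge: pb − ps = 4.5.)
Burden on consumers: 2.5; on producers: 2. (They sum to 4.5.)

Consumers bear 2.5 per kilogram; producers bear 2 per kilogram.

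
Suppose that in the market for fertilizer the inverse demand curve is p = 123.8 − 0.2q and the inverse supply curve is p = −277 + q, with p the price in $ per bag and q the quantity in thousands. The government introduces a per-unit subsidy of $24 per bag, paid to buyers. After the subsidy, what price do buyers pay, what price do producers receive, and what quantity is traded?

Buyers pay $53; producers receive $77; quantity = 354.

Rewrite in direct form: qd = 619 − 5p and qs = p + 277.
Before the subsidy: set 619 − 5p = p + 277 → p* = $57, q* = 334.
With a per-unit subsidy paid to buyers, each effectively pays p − 24, so demand becomes qd = 619 − 5(p − 24).
Solving gives q = 354 with buyers paying $53 and producers receiving $77 (the $24 wedge).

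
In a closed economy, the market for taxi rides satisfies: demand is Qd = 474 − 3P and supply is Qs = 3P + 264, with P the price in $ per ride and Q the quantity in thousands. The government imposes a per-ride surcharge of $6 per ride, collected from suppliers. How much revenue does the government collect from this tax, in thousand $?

Tax revenue = $2160 thousand.

Before the tax: set 474 − 3P = 3P + 264 → P* = $35, Q* = 369.
With the tax collected from suppliers, supply shifts: Qs = 3(P − 6) + 264.
Solving gives Q = 360 with consumers paying $38 and suppliers receiving $32 (the $6 wedge).
Revenue = t · Q = 6 · 360 = $2160.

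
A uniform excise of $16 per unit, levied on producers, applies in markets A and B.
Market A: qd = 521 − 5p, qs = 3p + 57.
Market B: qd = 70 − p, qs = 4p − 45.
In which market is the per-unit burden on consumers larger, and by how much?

Market A: pre-tax p* = $58, q* = 231; post-tax q = 201; per-unit burden on consumers = $6.
Market B: pre-tax p* = $23, q* = 47; post-tax q = 34.2; per-unit burden on consumers = $12.8.
Difference: $6 vs $12.8 → market B is larger by $6.8.

Market B, by $6.8.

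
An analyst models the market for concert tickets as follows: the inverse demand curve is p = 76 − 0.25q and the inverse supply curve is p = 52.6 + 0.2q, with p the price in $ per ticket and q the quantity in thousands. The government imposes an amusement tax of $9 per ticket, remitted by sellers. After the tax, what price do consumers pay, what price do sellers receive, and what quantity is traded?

Consumers pay $68; sellers receive $59; quantity = 32.

Rewrite in direct form: qd = 304 − 4p and qs = 5p − 263.
Before the tax: set 304 − 4p = 5p − 263 → p* = $63, q* = 52.
With the tax collected from sellers, supply shifts: qs = 5(p − 9) − 263.
Solving gives q = 32 with consumers paying $68 and sellers receiving $59 (the $9 wedge).
The less price-elastic side of the market bears the larger share of a per-unit tax.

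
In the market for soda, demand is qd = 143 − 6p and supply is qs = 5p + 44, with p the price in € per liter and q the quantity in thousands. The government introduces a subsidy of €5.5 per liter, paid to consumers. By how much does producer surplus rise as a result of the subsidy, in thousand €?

Producer surplus rises by €289.5 thousand.

Before the subsidy: set 143 − 6p = 5p + 44 → p* = €9, q* = 89.
With a per-unit subsidy paid to consumers, each effectively pays p − 5.5, so demand becomes qd = 143 − 6(p − 5.5).
New equilibrium: consumers pay €6.5, producers receive €12, q = 104. (Wedge: pb − ps = −5.5.)
ΔPS is the trapezoid between Q = 104 and Q = 89 of height €3: ½ · (89 + 104) · 3 = €289.5.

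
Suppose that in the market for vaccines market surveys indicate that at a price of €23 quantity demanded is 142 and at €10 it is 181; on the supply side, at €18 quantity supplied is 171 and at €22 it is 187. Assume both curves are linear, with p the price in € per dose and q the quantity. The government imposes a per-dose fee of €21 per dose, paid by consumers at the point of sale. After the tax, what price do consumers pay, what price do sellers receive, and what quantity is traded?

Demand slope: (181 − 142)/(10 − 23) = -3, so qd = 211 − 3p.
Supply slope: (187 − 171)/(22 − 18) = 4, so qs = 4p + 99.
Before the tax: set 211 − 3p = 4p + 99 → p* = €16, q* = 163.
With the tax collected from consumers, demand (in seller-price terms) shifts: qd = 211 − 3(p + 21).
Solving gives q = 127 with consumers paying €28 and sellers receiving €7 (the €21 wedge).
The less price-elastic side of the market bears the larger share of a per-unit tax.

Consumers pay €28; sellers receive €7; quantity = 127.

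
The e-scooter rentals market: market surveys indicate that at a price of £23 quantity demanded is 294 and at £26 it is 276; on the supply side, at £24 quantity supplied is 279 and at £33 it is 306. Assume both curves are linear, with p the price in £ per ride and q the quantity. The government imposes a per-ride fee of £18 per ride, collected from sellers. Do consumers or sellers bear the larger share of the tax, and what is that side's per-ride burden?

Sellers bear the larger share: £12 per ride.

Demand slope: (276 − 294)/(26 − 23) = -6, so qd = 432 − 6p.
Supply slope: (306 − 279)/(33 − 24) = 3, so qs = 3p + 207.
Without the tax, 432 − 6p = 3p + 207 gives 9p = 225, so p* = £25 and q* = 282.
With the tax collected from sellers, supply shifts: qs = 3(p − 18) + 207.
New equilibrium: consumers pay £31, sellers receive £13, q = 246. (Wedge: pb − ps = 18.)
Per-ride burden: consumers £6, sellers £12.
Sellers take the larger share because supply is less price-elastic here (demand slope 6 vs supply slope 3).
The less price-elastic side of the market bears the larger share of a per-unit tax.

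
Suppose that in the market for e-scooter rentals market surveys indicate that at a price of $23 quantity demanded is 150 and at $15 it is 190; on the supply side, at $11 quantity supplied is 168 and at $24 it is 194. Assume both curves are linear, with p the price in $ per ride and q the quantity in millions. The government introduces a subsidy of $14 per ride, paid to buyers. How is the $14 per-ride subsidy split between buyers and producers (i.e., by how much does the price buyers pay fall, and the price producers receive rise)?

Buyers gain $4 per ride; producers gain $10 per ride.

Demand slope: (190 − 150)/(15 − 23) = -5, so qd = 265 − 5p.
Supply slope: (194 − 168)/(24 − 11) = 2, so qs = 2p + 146.
Without the subsidy, 265 − 5p = 2p + 146 gives 7p = 119, so p* = $17 and q* = 180.
With a per-unit subsidy paid to buyers, each effectively pays p − 14, so demand becomes qd = 265 − 5(p − 14).
Solving gives q = 200 with buyers paying $13 and producers receiving $27 (the $14 wedge).
Gain to buyers: $4; to producers: $10. (They sum to $14.)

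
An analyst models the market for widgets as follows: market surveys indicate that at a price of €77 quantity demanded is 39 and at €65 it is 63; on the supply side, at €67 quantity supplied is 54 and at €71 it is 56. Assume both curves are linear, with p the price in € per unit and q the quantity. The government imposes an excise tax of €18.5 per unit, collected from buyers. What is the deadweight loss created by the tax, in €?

Demand slope: (63 − 39)/(65 − 77) = -2, so qd = 193 − 2p.
Supply slope: (56 − 54)/(71 − 67) = 0.5, so qs = 0.5p + 20.5.
Without the tax, 193 − 2p = 0.5p + 20.5 gives 2.5p = 172.5, so p* = €69 and q* = 55.
With the tax collected from buyers, demand (in seller-price terms) shifts: qd = 193 − 2(p + 18.5).
Solving gives q = 47.6 with buyers paying €72.7 and producers receiving €54.2 (the €18.5 wedge).
Quantity falls by |ΔQ| = |55 − 47.6| = 7.4.
DWL = ½ · t · |ΔQ| = ½ · 18.5 · 7.4 = €68.45.

Deadweight loss = €68.45.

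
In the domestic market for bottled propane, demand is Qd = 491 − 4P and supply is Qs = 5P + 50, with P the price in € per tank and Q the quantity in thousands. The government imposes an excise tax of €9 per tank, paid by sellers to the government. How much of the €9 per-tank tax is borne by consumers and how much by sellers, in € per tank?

Consumers bear €5 per tank; sellers bear €4 per tank.

Before the tax: set 491 − 4P = 5P + 50 → P* = €49, Q* = 295.
With the tax collected from sellers, supply shifts: Qs = 5(P − 9) + 50.
Solving gives Q = 275 with consumers paying €54 and sellers receiving €45 (the €9 wedge).
Burden on consumers: €5; on sellers: €4. (They sum to €9.)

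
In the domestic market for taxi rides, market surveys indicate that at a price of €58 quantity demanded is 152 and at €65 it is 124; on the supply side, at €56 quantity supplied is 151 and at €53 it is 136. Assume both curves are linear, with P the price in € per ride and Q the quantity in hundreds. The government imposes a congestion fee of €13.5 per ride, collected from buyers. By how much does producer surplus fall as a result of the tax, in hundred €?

Producer surplus falls by €846 hundred.

Demand slope: (124 − 152)/(65 − 58) = -4, so Qd = 384 − 4P.
Supply slope: (136 − 151)/(53 − 56) = 5, so Qs = 5P − 129.
Before the tax: set 384 − 4P = 5P − 129 → P* = €57, Q* = 156.
With the tax collected from buyers, demand (in seller-price terms) shifts: Qd = 384 − 4(P + 13.5).
Solving gives Q = 126 with buyers paying €64.5 and producers receiving €51 (the €13.5 wedge).
ΔPS is the trapezoid between Q = 126 and Q = 156 of height €6: ½ · (156 + 126) · 6 = €846.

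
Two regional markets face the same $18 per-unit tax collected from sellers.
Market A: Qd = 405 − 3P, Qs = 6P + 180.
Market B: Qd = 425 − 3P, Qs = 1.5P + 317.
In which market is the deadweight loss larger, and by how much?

Market A: pre-tax P* = $25, Q* = 330; post-tax Q = 294; deadweight loss = $324.
Market B: pre-tax P* = $24, Q* = 353; post-tax Q = 335; deadweight loss = $162.
Difference: $324 vs $162 → market A is larger by $162.

Market A, by $162.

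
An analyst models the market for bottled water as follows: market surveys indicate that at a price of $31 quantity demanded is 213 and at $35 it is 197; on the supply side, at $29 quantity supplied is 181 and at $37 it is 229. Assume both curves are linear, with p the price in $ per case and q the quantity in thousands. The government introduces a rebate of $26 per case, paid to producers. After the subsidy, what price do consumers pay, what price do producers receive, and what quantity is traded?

Consumers pay $17.4; producers receive $43.4; quantity = 267.4.

Demand slope: (197 − 213)/(35 − 31) = -4, so qd = 337 − 4p.
Supply slope: (229 − 181)/(37 − 29) = 6, so qs = 6p + 7.
Without the subsidy, 337 − 4p = 6p + 7 gives 10p = 330, so p* = $33 and q* = 205.
With a per-unit subsidy paid to producers, each receives p + 26 per unit sold, so supply becomes qs = 6(p + 26) + 7.
New equilibrium: consumers pay $17.4, producers receive $43.4, q = 267.4. (Wedge: pb − ps = −26.)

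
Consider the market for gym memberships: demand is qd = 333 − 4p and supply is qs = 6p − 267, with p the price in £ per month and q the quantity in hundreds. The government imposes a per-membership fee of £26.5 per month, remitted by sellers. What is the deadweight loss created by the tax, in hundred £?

Deadweight loss = £842.7 hundred.

Without the tax, 333 − 4p = 6p − 267 gives 10p = 600, so p* = £60 and q* = 93.
With the tax collected from sellers, supply shifts: qs = 6(p − 26.5) − 267.
Solving gives q = 29.4 with consumers paying £75.9 and sellers receiving £49.4 (the £26.5 wedge).
Quantity falls by |ΔQ| = |93 − 29.4| = 63.6.
DWL = ½ · t · |ΔQ| = ½ · 26.5 · 63.6 = £842.7.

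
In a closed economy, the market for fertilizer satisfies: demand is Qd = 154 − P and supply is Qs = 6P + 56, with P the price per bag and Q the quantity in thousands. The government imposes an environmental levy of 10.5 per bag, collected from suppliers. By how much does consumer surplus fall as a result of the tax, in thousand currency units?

Without the tax, 154 − P = 6P + 56 gives 7P = 98, so P* = 14 and Q* = 140.
With the tax collected from suppliers, supply shifts: Qs = 6(P − 10.5) + 56.
New equilibrium: buyers pay 23, suppliers receive 12.5, Q = 131. (Wedge: Pb − Ps = 10.5.)
ΔCS is the trapezoid between Q = 131 and Q = 140 of height 9: ½ · (140 + 131) · 9 = 1219.5.

Consumer surplus falls by 1219.5 thousand.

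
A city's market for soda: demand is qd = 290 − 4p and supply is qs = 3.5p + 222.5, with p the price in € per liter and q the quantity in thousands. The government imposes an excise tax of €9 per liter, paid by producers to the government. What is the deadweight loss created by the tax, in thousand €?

Deadweight loss = €75.6 thousand.

Before the tax: set 290 − 4p = 3.5p + 222.5 → p* = €9, q* = 254.
With the tax collected from producers, supply shifts: qs = 3.5(p − 9) + 222.5.
Solving gives q = 237.2 with consumers paying €13.2 and producers receiving €4.2 (the €9 wedge).
Quantity falls by |ΔQ| = |254 − 237.2| = 16.8.
DWL = ½ · t · |ΔQ| = ½ · 9 · 16.8 = €75.6.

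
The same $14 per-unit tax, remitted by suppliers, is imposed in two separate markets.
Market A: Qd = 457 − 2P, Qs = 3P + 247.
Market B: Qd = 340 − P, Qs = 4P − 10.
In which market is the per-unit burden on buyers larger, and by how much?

Market B, by $2.8.

Market A: pre-tax P* = $42, Q* = 373; post-tax Q = 356.2; per-unit burden on buyers = $8.4.
Market B: pre-tax P* = $70, Q* = 270; post-tax Q = 258.8; per-unit burden on buyers = $11.2.
Difference: $8.4 vs $11.2 → market B is larger by $2.8.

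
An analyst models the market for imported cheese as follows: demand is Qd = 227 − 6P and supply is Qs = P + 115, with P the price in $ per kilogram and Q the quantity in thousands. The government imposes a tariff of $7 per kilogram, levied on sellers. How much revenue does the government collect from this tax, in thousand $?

Before the tax: set 227 − 6P = P + 115 → P* = $16, Q* = 131.
With the tax collected from sellers, supply shifts: Qs = (P − 7) + 115.
Solving gives Q = 125 with buyers paying $17 and sellers receiving $10 (the $7 wedge).
Revenue = t · Q = 7 · 125 = $875.

Tax revenue = $875 thousand.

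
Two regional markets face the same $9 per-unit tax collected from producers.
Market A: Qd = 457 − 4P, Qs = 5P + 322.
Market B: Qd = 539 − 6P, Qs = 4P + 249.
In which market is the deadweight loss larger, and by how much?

Market B, by $7.2.

Market A: pre-tax P* = $15, Q* = 397; post-tax Q = 377; deadweight loss = $90.
Market B: pre-tax P* = $29, Q* = 365; post-tax Q = 343.4; deadweight loss = $97.2.
Difference: $90 vs $97.2 → market B is larger by $7.2.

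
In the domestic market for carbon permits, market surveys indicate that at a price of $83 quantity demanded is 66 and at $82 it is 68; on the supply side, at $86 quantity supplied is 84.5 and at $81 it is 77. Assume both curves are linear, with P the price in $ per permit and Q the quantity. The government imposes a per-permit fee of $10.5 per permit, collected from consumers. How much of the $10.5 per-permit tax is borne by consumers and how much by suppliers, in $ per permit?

Consumers bear $4.5 per permit; suppliers bear $6 per permit.

Demand slope: (68 − 66)/(82 − 83) = -2, so Qd = 232 − 2P.
Supply slope: (77 − 84.5)/(81 − 86) = 1.5, so Qs = 1.5P − 44.5.
Without the tax, 232 − 2P = 1.5P − 44.5 gives 3.5P = 276.5, so P* = $79 and Q* = 74.
With the tax collected from consumers, demand (in seller-price terms) shifts: Qd = 232 − 2(P + 10.5).
New equilibrium: consumers pay $83.5, suppliers receive $73, Q = 65. (Wedge: Pb − Ps = 10.5.)
Burden on consumers: $4.5; on suppliers: $6. (They sum to $10.5.)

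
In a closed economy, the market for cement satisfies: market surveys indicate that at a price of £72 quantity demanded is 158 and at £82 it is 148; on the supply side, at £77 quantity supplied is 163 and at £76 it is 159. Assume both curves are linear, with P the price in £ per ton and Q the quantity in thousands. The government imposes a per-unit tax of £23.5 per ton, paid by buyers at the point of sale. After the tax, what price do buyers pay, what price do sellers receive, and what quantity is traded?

Buyers pay £93.8; sellers receive £70.3; quantity = 136.2.

Demand slope: (148 − 158)/(82 − 72) = -1, so Qd = 230 − P.
Supply slope: (159 − 163)/(76 − 77) = 4, so Qs = 4P − 145.
Before the tax: set 230 − P = 4P − 145 → P* = £75, Q* = 155.
With the tax collected from buyers, demand (in seller-price terms) shifts: Qd = 230 − (P + 23.5).
Solving gives Q = 136.2 with buyers paying £93.8 and sellers receiving £70.3 (the £23.5 wedge).
The less price-elastic side of the market bears the larger share of a per-unit tax.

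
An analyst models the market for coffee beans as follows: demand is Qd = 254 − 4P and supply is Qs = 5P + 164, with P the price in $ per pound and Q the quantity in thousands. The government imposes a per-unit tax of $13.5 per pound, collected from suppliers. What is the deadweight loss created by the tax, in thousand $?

Deadweight loss = $202.5 thousand.

Before the tax: set 254 − 4P = 5P + 164 → P* = $10, Q* = 214.
With the tax collected from suppliers, supply shifts: Qs = 5(P − 13.5) + 164.
New equilibrium: buyers pay $17.5, suppliers receive $4, Q = 184. (Wedge: Pb − Ps = 13.5.)
Quantity falls by |ΔQ| = |214 − 184| = 30.
DWL = ½ · t · |ΔQ| = ½ · 13.5 · 30 = $202.5.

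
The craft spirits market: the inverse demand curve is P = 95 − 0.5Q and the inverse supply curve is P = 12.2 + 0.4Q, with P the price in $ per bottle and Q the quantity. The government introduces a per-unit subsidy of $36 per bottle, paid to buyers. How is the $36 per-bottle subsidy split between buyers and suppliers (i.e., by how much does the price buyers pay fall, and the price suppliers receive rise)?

Rewrite in direct form: Qd = 190 − 2P and Qs = 2.5P − 30.5.
Before the subsidy: set 190 − 2P = 2.5P − 30.5 → P* = $49, Q* = 92.
With a per-unit subsidy paid to buyers, each effectively pays P − 36, so demand becomes Qd = 190 − 2(P − 36).
New equilibrium: buyers pay $29, suppliers receive $65, Q = 132. (Wedge: Pb − Ps = −36.)
Gain to buyers: $20; to suppliers: $16. (They sum to $36.)

Buyers gain $20 per bottle; suppliers gain $16 per bottle.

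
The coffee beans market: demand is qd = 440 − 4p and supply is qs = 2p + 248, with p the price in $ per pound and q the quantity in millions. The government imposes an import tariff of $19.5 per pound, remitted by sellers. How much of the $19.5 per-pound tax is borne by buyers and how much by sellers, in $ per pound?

Buyers bear $6.5 per pound; sellers bear $13 per pound.

Without the tax, 440 − 4p = 2p + 248 gives 6p = 192, so p* = $32 and q* = 312.
With the tax collected from sellers, supply shifts: qs = 2(p − 19.5) + 248.
Solving gives q = 286 with buyers paying $38.5 and sellers receiving $19 (the $19.5 wedge).
Burden on buyers: $6.5; on sellers: $13. (They sum to $19.5.)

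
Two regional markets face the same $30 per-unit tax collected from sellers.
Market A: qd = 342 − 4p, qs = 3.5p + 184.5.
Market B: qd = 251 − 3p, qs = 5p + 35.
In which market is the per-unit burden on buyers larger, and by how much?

Market B, by $4.75.

Market A: pre-tax p* = $21, q* = 258; post-tax q = 202; per-unit burden on buyers = $14.
Market B: pre-tax p* = $27, q* = 170; post-tax q = 113.75; per-unit burden on buyers = $18.75.
Difference: $14 vs $18.75 → market B is larger by $4.75.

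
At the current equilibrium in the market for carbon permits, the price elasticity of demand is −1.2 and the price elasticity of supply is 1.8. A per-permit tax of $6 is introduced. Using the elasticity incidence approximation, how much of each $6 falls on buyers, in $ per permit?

Incidence ratio: buyers' share ≈ εs / (εs + |εd|) = 1.8 / (1.8 + 1.2) = 0.6.
So buyers bear ≈ 0.6 × $6 = $3.6; suppliers bear $2.4.

Buyers bear ≈ $3.6 per permit.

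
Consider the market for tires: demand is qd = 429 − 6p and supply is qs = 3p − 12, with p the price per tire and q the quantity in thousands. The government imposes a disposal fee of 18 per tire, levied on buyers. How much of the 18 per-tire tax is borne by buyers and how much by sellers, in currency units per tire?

Before the tax: set 429 − 6p = 3p − 12 → p* = 49, q* = 135.
With the tax collected from buyers, demand (in seller-price terms) shifts: qd = 429 − 6(p + 18).
Solving gives q = 99 with buyers paying 55 and sellers receiving 37 (the 18 wedge).
Burden on buyers: 6; on sellers: 12. (They sum to 18.)

Buyers bear 6 per tire; sellers bear 12 per tire.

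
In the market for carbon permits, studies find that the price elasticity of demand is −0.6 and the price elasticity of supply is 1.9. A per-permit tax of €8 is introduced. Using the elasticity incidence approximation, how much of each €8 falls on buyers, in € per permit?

Buyers bear ≈ €6.08 per permit.

Incidence ratio: buyers' share ≈ εs / (εs + |εd|) = 1.9 / (1.9 + 0.6) = 0.76.
So buyers bear ≈ 0.76 × €8 = €6.08; suppliers bear €1.92.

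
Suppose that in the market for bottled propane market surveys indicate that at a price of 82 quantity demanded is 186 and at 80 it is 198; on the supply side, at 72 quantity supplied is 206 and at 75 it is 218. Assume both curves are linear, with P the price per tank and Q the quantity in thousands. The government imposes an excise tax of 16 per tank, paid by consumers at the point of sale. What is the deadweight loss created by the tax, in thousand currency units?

Deadweight loss = 307.2 thousand.

Demand slope: (198 − 186)/(80 − 82) = -6, so Qd = 678 − 6P.
Supply slope: (218 − 206)/(75 − 72) = 4, so Qs = 4P − 82.
Before the tax: set 678 − 6P = 4P − 82 → P* = 76, Q* = 222.
With the tax collected from consumers, demand (in seller-price terms) shifts: Qd = 678 − 6(P + 16).
New equilibrium: consumers pay 82.4, producers receive 66.4, Q = 183.6. (Wedge: Pb − Ps = 16.)
Quantity falls by |ΔQ| = |222 − 183.6| = 38.4.
DWL = ½ · t · |ΔQ| = ½ · 16 · 38.4 = 307.2.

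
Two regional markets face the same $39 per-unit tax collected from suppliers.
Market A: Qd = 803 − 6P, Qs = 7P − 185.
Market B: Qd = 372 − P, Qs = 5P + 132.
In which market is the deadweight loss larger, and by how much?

Market A, by $1823.25.

Market A: pre-tax P* = $76, Q* = 347; post-tax Q = 221; deadweight loss = $2457.
Market B: pre-tax P* = $40, Q* = 332; post-tax Q = 299.5; deadweight loss = $633.75.
Difference: $2457 vs $633.75 → market A is larger by $1823.25.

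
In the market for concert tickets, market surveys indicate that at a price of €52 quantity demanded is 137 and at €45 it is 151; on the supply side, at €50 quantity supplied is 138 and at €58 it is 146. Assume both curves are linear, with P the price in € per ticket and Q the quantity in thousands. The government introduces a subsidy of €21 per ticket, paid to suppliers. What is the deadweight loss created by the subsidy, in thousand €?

Demand slope: (151 − 137)/(45 − 52) = -2, so Qd = 241 − 2P.
Supply slope: (146 − 138)/(58 − 50) = 1, so Qs = P + 88.
Without the subsidy, 241 − 2P = P + 88 gives 3P = 153, so P* = €51 and Q* = 139.
With a per-unit subsidy paid to suppliers, each receives P + 21 per unit sold, so supply becomes Qs = (P + 21) + 88.
New equilibrium: buyers pay €44, suppliers receive €65, Q = 153. (Wedge: Pb − Ps = −21.)
Quantity rises by |ΔQ| = |139 − 153| = 14.
DWL = ½ · t · |ΔQ| = ½ · 21 · 14 = €147.

Deadweight loss = €147 thousand.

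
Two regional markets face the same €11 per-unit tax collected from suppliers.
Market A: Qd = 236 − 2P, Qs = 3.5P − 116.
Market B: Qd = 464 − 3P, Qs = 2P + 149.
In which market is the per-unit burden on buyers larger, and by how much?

Market A: pre-tax P* = €64, Q* = 108; post-tax Q = 94; per-unit burden on buyers = €7.
Market B: pre-tax P* = €63, Q* = 275; post-tax Q = 261.8; per-unit burden on buyers = €4.4.
Difference: €7 vs €4.4 → market A is larger by €2.6.

Market A, by €2.6.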